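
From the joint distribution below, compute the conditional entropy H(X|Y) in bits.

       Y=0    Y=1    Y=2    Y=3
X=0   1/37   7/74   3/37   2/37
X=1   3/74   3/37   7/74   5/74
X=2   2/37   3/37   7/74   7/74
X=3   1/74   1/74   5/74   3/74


H(X|Y) = Σ_y p(y) H(X|Y=y)
  p(Y=0) = 5/37, H(X|Y=0) = 1.8464
  p(Y=1) = 10/37, H(X|Y=1) = 1.7884
  p(Y=2) = 25/74, H(X|Y=2) = 1.9870
  p(Y=3) = 19/74, H(X|Y=3) = 1.9313
H(X|Y) = 0.1351×1.8464 + 0.2703×1.7884 + 0.3378×1.9870 + 0.2568×1.9313 = 1.9000 bits


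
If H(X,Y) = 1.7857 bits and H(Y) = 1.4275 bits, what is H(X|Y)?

Chain rule: H(X,Y) = H(X|Y) + H(Y)
H(X|Y) = H(X,Y) - H(Y) = 1.7857 - 1.4275 = 0.3582 bits


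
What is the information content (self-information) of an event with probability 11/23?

Information content I(x) = -log₂(p(x))
I = -log₂(11/23) = -log₂(0.4783)
I = 1.0641 bits


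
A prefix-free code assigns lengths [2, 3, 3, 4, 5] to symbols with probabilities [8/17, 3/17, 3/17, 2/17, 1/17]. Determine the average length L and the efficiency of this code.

Average length L = Σ p_i × l_i = 2.7647 bits
Entropy H = 1.9987 bits
Efficiency η = H/L × 100% = 72.29%


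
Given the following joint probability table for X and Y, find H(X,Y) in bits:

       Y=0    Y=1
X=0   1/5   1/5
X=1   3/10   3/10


H(X,Y) = -Σ p(x,y) log₂ p(x,y)
  p(0,0)=1/5: -0.2000 × log₂(0.2000) = 0.4644
  p(0,1)=1/5: -0.2000 × log₂(0.2000) = 0.4644
  p(1,0)=3/10: -0.3000 × log₂(0.3000) = 0.5211
  p(1,1)=3/10: -0.3000 × log₂(0.3000) = 0.5211
H(X,Y) = 1.9710 bits


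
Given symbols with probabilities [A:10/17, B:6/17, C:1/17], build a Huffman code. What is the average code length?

Huffman tree construction:
Combine smallest probabilities repeatedly
Resulting codes:
  A: 1 (length 1)
  B: 01 (length 2)
  C: 00 (length 2)
Average length = Σ p(s) × length(s) = 1.4118 bits


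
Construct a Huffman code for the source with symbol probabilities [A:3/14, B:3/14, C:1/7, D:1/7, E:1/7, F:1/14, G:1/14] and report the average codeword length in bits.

Huffman tree construction:
Combine smallest probabilities repeatedly
Resulting codes:
  A: 00 (length 2)
  B: 01 (length 2)
  C: 100 (length 3)
  D: 101 (length 3)
  E: 110 (length 3)
  F: 1110 (length 4)
  G: 1111 (length 4)
Average length = Σ p(s) × length(s) = 2.7143 bits


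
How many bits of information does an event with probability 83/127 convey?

Information content I(x) = -log₂(p(x))
I = -log₂(83/127) = -log₂(0.6535)
I = 0.6136 bits


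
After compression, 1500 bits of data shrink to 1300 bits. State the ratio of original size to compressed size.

Compression ratio = Original / Compressed
= 1500 / 1300 = 1.15:1


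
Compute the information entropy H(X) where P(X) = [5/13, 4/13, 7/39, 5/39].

H(X) = -Σ p(x) log₂ p(x)
  -5/13 × log₂(5/13) = 0.5302
  -4/13 × log₂(4/13) = 0.5232
  -7/39 × log₂(7/39) = 0.4448
  -5/39 × log₂(5/39) = 0.3799
H(X) = 1.8781 bits


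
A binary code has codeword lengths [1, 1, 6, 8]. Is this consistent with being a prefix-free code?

Kraft inequality: Σ 2^(-l_i) ≤ 1 for prefix-free code
Calculating: 2^(-1) + 2^(-1) + 2^(-6) + 2^(-8)
= 0.5 + 0.5 + 0.015625 + 0.00390625
= 1.0195
Since 1.0195 > 1, prefix-free code does not exist


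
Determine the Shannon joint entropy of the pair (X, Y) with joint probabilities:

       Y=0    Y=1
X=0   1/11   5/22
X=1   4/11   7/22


H(X,Y) = -Σ p(x,y) log₂ p(x,y)
  p(0,0)=1/11: -0.0909 × log₂(0.0909) = 0.3145
  p(0,1)=5/22: -0.2273 × log₂(0.2273) = 0.4858
  p(1,0)=4/11: -0.3636 × log₂(0.3636) = 0.5307
  p(1,1)=7/22: -0.3182 × log₂(0.3182) = 0.5257
H(X,Y) = 1.8567 bits


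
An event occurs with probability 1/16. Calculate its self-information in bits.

Information content I(x) = -log₂(p(x))
I = -log₂(1/16) = -log₂(0.0625)
I = 4.0000 bits


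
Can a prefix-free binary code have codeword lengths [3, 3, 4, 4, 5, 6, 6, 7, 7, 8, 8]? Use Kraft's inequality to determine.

Kraft inequality: Σ 2^(-l_i) ≤ 1 for prefix-free code
Calculating: 2^(-3) + 2^(-3) + 2^(-4) + 2^(-4) + 2^(-5) + 2^(-6) + 2^(-6) + 2^(-7) + 2^(-7) + 2^(-8) + 2^(-8)
= 0.125 + 0.125 + 0.0625 + 0.0625 + 0.03125 + 0.015625 + 0.015625 + 0.0078125 + 0.0078125 + 0.00390625 + 0.00390625
= 0.4609
Since 0.4609 ≤ 1, prefix-free code exists


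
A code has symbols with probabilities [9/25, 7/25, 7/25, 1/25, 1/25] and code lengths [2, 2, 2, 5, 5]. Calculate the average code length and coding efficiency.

Average length L = Σ p_i × l_i = 2.2400 bits
Entropy H = 1.9306 bits
Efficiency η = H/L × 100% = 86.19%


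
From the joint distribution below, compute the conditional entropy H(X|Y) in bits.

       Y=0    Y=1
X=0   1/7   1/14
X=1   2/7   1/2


H(X|Y) = Σ_y p(y) H(X|Y=y)
  p(Y=0) = 3/7, H(X|Y=0) = 0.9183
  p(Y=1) = 4/7, H(X|Y=1) = 0.5436
H(X|Y) = 0.4286×0.9183 + 0.5714×0.5436 = 0.7042 bits


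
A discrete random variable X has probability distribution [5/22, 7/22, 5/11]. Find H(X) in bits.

H(X) = -Σ p(x) log₂ p(x)
  -5/22 × log₂(5/22) = 0.4858
  -7/22 × log₂(7/22) = 0.5257
  -5/11 × log₂(5/11) = 0.5170
H(X) = 1.5285 bits


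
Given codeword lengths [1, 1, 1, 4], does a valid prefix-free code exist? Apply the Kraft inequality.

Kraft inequality: Σ 2^(-l_i) ≤ 1 for prefix-free code
Calculating: 2^(-1) + 2^(-1) + 2^(-1) + 2^(-4)
= 0.5 + 0.5 + 0.5 + 0.0625
= 1.5625
Since 1.5625 > 1, prefix-free code does not exist


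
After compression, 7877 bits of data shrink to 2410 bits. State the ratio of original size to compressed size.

Compression ratio = Original / Compressed
= 7877 / 2410 = 3.27:1


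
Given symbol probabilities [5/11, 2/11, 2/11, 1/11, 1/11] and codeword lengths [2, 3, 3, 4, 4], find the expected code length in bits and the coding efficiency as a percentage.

Average length L = Σ p_i × l_i = 2.7273 bits
Entropy H = 2.0404 bits
Efficiency η = H/L × 100% = 74.81%


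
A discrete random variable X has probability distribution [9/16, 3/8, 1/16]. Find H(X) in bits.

H(X) = -Σ p(x) log₂ p(x)
  -9/16 × log₂(9/16) = 0.4669
  -3/8 × log₂(3/8) = 0.5306
  -1/16 × log₂(1/16) = 0.2500
H(X) = 1.2476 bits


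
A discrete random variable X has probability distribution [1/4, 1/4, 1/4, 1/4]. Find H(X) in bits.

H(X) = -Σ p(x) log₂ p(x)
  -1/4 × log₂(1/4) = 0.5000
  -1/4 × log₂(1/4) = 0.5000
  -1/4 × log₂(1/4) = 0.5000
  -1/4 × log₂(1/4) = 0.5000
H(X) = 2.0000 bits


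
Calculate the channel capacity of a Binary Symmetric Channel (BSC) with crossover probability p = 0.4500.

For BSC with error probability p:
C = 1 - H(p) where H(p) is binary entropy
H(0.4500) = -0.4500 × log₂(0.4500) - 0.5500 × log₂(0.5500)
H(p) = 0.9928
C = 1 - 0.9928 = 0.0072 bits/use


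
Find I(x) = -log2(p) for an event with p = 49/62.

Information content I(x) = -log₂(p(x))
I = -log₂(49/62) = -log₂(0.7903)
I = 0.3395 bits


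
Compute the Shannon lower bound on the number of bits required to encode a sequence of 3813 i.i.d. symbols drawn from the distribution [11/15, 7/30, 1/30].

Entropy H = 0.9816 bits/symbol
Minimum bits = H × n = 0.9816 × 3813
= 3742.81 bits


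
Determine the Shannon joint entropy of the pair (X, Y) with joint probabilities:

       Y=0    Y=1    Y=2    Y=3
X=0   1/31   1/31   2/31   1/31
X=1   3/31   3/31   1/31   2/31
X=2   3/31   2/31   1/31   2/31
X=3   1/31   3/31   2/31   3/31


H(X,Y) = -Σ p(x,y) log₂ p(x,y)
  p(0,0)=1/31: -0.0323 × log₂(0.0323) = 0.1598
  p(0,1)=1/31: -0.0323 × log₂(0.0323) = 0.1598
  p(0,2)=2/31: -0.0645 × log₂(0.0645) = 0.2551
  p(0,3)=1/31: -0.0323 × log₂(0.0323) = 0.1598
  p(1,0)=3/31: -0.0968 × log₂(0.0968) = 0.3261
  p(1,1)=3/31: -0.0968 × log₂(0.0968) = 0.3261
  p(1,2)=1/31: -0.0323 × log₂(0.0323) = 0.1598
  p(1,3)=2/31: -0.0645 × log₂(0.0645) = 0.2551
  p(2,0)=3/31: -0.0968 × log₂(0.0968) = 0.3261
  p(2,1)=2/31: -0.0645 × log₂(0.0645) = 0.2551
  p(2,2)=1/31: -0.0323 × log₂(0.0323) = 0.1598
  p(2,3)=2/31: -0.0645 × log₂(0.0645) = 0.2551
  p(3,0)=1/31: -0.0323 × log₂(0.0323) = 0.1598
  p(3,1)=3/31: -0.0968 × log₂(0.0968) = 0.3261
  p(3,2)=2/31: -0.0645 × log₂(0.0645) = 0.2551
  p(3,3)=3/31: -0.0968 × log₂(0.0968) = 0.3261
H(X,Y) = 3.8647 bits


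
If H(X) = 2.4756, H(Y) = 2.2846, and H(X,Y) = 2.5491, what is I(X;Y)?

I(X;Y) = H(X) + H(Y) - H(X,Y)
I(X;Y) = 2.4756 + 2.2846 - 2.5491 = 2.2111 bits


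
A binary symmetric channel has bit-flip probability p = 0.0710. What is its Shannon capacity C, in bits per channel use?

For BSC with error probability p:
C = 1 - H(p) where H(p) is binary entropy
H(0.0710) = -0.0710 × log₂(0.0710) - 0.9290 × log₂(0.9290)
H(p) = 0.3696
C = 1 - 0.3696 = 0.6304 bits/use


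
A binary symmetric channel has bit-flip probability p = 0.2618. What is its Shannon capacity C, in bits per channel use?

For BSC with error probability p:
C = 1 - H(p) where H(p) is binary entropy
H(0.2618) = -0.2618 × log₂(0.2618) - 0.7382 × log₂(0.7382)
H(p) = 0.8295
C = 1 - 0.8295 = 0.1705 bits/use


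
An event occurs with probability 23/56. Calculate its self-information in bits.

Information content I(x) = -log₂(p(x))
I = -log₂(23/56) = -log₂(0.4107)
I = 1.2838 bits


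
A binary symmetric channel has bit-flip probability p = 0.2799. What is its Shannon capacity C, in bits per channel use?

For BSC with error probability p:
C = 1 - H(p) where H(p) is binary entropy
H(0.2799) = -0.2799 × log₂(0.2799) - 0.7201 × log₂(0.7201)
H(p) = 0.8553
C = 1 - 0.8553 = 0.1447 bits/use


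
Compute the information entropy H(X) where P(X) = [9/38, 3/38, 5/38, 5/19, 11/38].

H(X) = -Σ p(x) log₂ p(x)
  -9/38 × log₂(9/38) = 0.4922
  -3/38 × log₂(3/38) = 0.2892
  -5/38 × log₂(5/38) = 0.3850
  -5/19 × log₂(5/19) = 0.5068
  -11/38 × log₂(11/38) = 0.5177
H(X) = 2.1909 bits


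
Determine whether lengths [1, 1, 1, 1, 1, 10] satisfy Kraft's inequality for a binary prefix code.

Kraft inequality: Σ 2^(-l_i) ≤ 1 for prefix-free code
Calculating: 2^(-1) + 2^(-1) + 2^(-1) + 2^(-1) + 2^(-1) + 2^(-10)
= 0.5 + 0.5 + 0.5 + 0.5 + 0.5 + 0.0009765625
= 2.5010
Since 2.5010 > 1, prefix-free code does not exist


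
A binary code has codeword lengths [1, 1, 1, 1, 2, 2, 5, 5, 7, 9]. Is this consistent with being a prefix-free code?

Kraft inequality: Σ 2^(-l_i) ≤ 1 for prefix-free code
Calculating: 2^(-1) + 2^(-1) + 2^(-1) + 2^(-1) + 2^(-2) + 2^(-2) + 2^(-5) + 2^(-5) + 2^(-7) + 2^(-9)
= 0.5 + 0.5 + 0.5 + 0.5 + 0.25 + 0.25 + 0.03125 + 0.03125 + 0.0078125 + 0.001953125
= 2.5723
Since 2.5723 > 1, prefix-free code does not exist


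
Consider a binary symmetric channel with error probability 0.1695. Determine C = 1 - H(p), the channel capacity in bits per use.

For BSC with error probability p:
C = 1 - H(p) where H(p) is binary entropy
H(0.1695) = -0.1695 × log₂(0.1695) - 0.8305 × log₂(0.8305)
H(p) = 0.6566
C = 1 - 0.6566 = 0.3434 bits/use


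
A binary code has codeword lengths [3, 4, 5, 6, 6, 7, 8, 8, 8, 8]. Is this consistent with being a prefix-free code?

Kraft inequality: Σ 2^(-l_i) ≤ 1 for prefix-free code
Calculating: 2^(-3) + 2^(-4) + 2^(-5) + 2^(-6) + 2^(-6) + 2^(-7) + 2^(-8) + 2^(-8) + 2^(-8) + 2^(-8)
= 0.125 + 0.0625 + 0.03125 + 0.015625 + 0.015625 + 0.0078125 + 0.00390625 + 0.00390625 + 0.00390625 + 0.00390625
= 0.2734
Since 0.2734 ≤ 1, prefix-free code exists


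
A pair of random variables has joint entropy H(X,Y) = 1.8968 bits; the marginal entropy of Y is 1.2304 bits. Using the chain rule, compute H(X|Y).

Chain rule: H(X,Y) = H(X|Y) + H(Y)
H(X|Y) = H(X,Y) - H(Y) = 1.8968 - 1.2304 = 0.6664 bits


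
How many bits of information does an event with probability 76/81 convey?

Information content I(x) = -log₂(p(x))
I = -log₂(76/81) = -log₂(0.9383)
I = 0.0919 bits


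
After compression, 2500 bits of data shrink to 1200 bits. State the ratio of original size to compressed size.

Compression ratio = Original / Compressed
= 2500 / 1200 = 2.08:1


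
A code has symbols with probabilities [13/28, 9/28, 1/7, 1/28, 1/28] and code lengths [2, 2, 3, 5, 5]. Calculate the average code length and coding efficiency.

Average length L = Σ p_i × l_i = 2.3571 bits
Entropy H = 1.7847 bits
Efficiency η = H/L × 100% = 75.71%


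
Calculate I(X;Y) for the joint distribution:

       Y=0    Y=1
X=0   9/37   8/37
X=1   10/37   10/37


H(X) = 0.9953, H(Y) = 0.9995, H(X,Y) = 1.9941
I(X;Y) = H(X) + H(Y) - H(X,Y) = 0.0006 bits


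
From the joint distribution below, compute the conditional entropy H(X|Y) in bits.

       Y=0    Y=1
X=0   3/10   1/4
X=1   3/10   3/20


H(X|Y) = Σ_y p(y) H(X|Y=y)
  p(Y=0) = 3/5, H(X|Y=0) = 1.0000
  p(Y=1) = 2/5, H(X|Y=1) = 0.9544
H(X|Y) = 0.6000×1.0000 + 0.4000×0.9544 = 0.9818 bits


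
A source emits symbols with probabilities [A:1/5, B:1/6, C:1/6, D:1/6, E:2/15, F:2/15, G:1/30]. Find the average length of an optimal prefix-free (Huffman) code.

Huffman tree construction:
Combine smallest probabilities repeatedly
Resulting codes:
  A: 01 (length 2)
  B: 101 (length 3)
  C: 110 (length 3)
  D: 111 (length 3)
  E: 001 (length 3)
  F: 100 (length 3)
  G: 000 (length 3)
Average length = Σ p(s) × length(s) = 2.8000 bits


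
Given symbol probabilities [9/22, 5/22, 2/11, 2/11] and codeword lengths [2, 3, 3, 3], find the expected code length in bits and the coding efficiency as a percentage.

Average length L = Σ p_i × l_i = 2.5909 bits
Entropy H = 1.9077 bits
Efficiency η = H/L × 100% = 73.63%


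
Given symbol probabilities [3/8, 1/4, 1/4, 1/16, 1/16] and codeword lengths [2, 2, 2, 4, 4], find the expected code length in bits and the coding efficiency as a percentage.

Average length L = Σ p_i × l_i = 2.2500 bits
Entropy H = 2.0306 bits
Efficiency η = H/L × 100% = 90.25%


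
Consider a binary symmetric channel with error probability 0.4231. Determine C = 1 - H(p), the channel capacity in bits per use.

For BSC with error probability p:
C = 1 - H(p) where H(p) is binary entropy
H(0.4231) = -0.4231 × log₂(0.4231) - 0.5769 × log₂(0.5769)
H(p) = 0.9829
C = 1 - 0.9829 = 0.0171 bits/use


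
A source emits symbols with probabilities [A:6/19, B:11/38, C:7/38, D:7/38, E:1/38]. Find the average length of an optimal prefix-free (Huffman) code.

Huffman tree construction:
Combine smallest probabilities repeatedly
Resulting codes:
  A: 11 (length 2)
  B: 10 (length 2)
  C: 011 (length 3)
  D: 00 (length 2)
  E: 010 (length 3)
Average length = Σ p(s) × length(s) = 2.2105 bits


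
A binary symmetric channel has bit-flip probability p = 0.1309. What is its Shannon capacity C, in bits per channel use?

For BSC with error probability p:
C = 1 - H(p) where H(p) is binary entropy
H(0.1309) = -0.1309 × log₂(0.1309) - 0.8691 × log₂(0.8691)
H(p) = 0.5599
C = 1 - 0.5599 = 0.4401 bits/use


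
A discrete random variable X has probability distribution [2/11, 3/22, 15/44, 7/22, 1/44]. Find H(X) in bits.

H(X) = -Σ p(x) log₂ p(x)
  -2/11 × log₂(2/11) = 0.4472
  -3/22 × log₂(3/22) = 0.3920
  -15/44 × log₂(15/44) = 0.5293
  -7/22 × log₂(7/22) = 0.5257
  -1/44 × log₂(1/44) = 0.1241
H(X) = 2.0182 bits


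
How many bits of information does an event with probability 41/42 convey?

Information content I(x) = -log₂(p(x))
I = -log₂(41/42) = -log₂(0.9762)
I = 0.0348 bits


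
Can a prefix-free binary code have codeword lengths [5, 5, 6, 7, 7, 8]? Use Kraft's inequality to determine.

Kraft inequality: Σ 2^(-l_i) ≤ 1 for prefix-free code
Calculating: 2^(-5) + 2^(-5) + 2^(-6) + 2^(-7) + 2^(-7) + 2^(-8)
= 0.03125 + 0.03125 + 0.015625 + 0.0078125 + 0.0078125 + 0.00390625
= 0.0977
Since 0.0977 ≤ 1, prefix-free code exists


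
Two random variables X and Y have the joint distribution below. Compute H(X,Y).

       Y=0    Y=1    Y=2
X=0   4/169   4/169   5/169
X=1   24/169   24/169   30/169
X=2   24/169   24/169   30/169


H(X,Y) = -Σ p(x,y) log₂ p(x,y)
  p(0,0)=4/169: -0.0237 × log₂(0.0237) = 0.1278
  p(0,1)=4/169: -0.0237 × log₂(0.0237) = 0.1278
  p(0,2)=5/169: -0.0296 × log₂(0.0296) = 0.1503
  p(1,0)=24/169: -0.1420 × log₂(0.1420) = 0.3999
  p(1,1)=24/169: -0.1420 × log₂(0.1420) = 0.3999
  p(1,2)=30/169: -0.1775 × log₂(0.1775) = 0.4427
  p(2,0)=24/169: -0.1420 × log₂(0.1420) = 0.3999
  p(2,1)=24/169: -0.1420 × log₂(0.1420) = 0.3999
  p(2,2)=30/169: -0.1775 × log₂(0.1775) = 0.4427
H(X,Y) = 2.8909 bits


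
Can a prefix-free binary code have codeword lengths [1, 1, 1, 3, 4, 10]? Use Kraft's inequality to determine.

Kraft inequality: Σ 2^(-l_i) ≤ 1 for prefix-free code
Calculating: 2^(-1) + 2^(-1) + 2^(-1) + 2^(-3) + 2^(-4) + 2^(-10)
= 0.5 + 0.5 + 0.5 + 0.125 + 0.0625 + 0.0009765625
= 1.6885
Since 1.6885 > 1, prefix-free code does not exist


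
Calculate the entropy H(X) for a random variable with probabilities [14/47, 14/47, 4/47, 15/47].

H(X) = -Σ p(x) log₂ p(x)
  -14/47 × log₂(14/47) = 0.5205
  -14/47 × log₂(14/47) = 0.5205
  -4/47 × log₂(4/47) = 0.3025
  -15/47 × log₂(15/47) = 0.5259
H(X) = 1.8693 bits


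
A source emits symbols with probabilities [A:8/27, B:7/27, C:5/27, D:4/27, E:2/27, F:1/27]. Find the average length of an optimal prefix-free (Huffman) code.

Huffman tree construction:
Combine smallest probabilities repeatedly
Resulting codes:
  A: 11 (length 2)
  B: 01 (length 2)
  C: 00 (length 2)
  D: 101 (length 3)
  E: 1001 (length 4)
  F: 1000 (length 4)
Average length = Σ p(s) × length(s) = 2.3704 bits


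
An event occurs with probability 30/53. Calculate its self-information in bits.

Information content I(x) = -log₂(p(x))
I = -log₂(30/53) = -log₂(0.5660)
I = 0.8210 bits


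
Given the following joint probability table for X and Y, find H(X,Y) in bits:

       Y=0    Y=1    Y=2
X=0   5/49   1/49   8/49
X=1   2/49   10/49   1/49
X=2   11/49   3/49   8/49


H(X,Y) = -Σ p(x,y) log₂ p(x,y)
  p(0,0)=5/49: -0.1020 × log₂(0.1020) = 0.3360
  p(0,1)=1/49: -0.0204 × log₂(0.0204) = 0.1146
  p(0,2)=8/49: -0.1633 × log₂(0.1633) = 0.4269
  p(1,0)=2/49: -0.0408 × log₂(0.0408) = 0.1884
  p(1,1)=10/49: -0.2041 × log₂(0.2041) = 0.4679
  p(1,2)=1/49: -0.0204 × log₂(0.0204) = 0.1146
  p(2,0)=11/49: -0.2245 × log₂(0.2245) = 0.4838
  p(2,1)=3/49: -0.0612 × log₂(0.0612) = 0.2467
  p(2,2)=8/49: -0.1633 × log₂(0.1633) = 0.4269
H(X,Y) = 2.8058 bits


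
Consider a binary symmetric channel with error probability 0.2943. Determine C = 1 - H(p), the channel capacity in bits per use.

For BSC with error probability p:
C = 1 - H(p) where H(p) is binary entropy
H(0.2943) = -0.2943 × log₂(0.2943) - 0.7057 × log₂(0.7057)
H(p) = 0.8742
C = 1 - 0.8742 = 0.1258 bits/use


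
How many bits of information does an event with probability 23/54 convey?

Information content I(x) = -log₂(p(x))
I = -log₂(23/54) = -log₂(0.4259)
I = 1.2313 bits


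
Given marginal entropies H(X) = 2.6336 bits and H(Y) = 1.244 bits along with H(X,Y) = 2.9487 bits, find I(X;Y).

I(X;Y) = H(X) + H(Y) - H(X,Y)
I(X;Y) = 2.6336 + 1.244 - 2.9487 = 0.9289 bits


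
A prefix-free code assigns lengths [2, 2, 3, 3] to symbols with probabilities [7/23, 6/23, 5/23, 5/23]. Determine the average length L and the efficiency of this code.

Average length L = Σ p_i × l_i = 2.4348 bits
Entropy H = 1.9853 bits
Efficiency η = H/L × 100% = 81.54%


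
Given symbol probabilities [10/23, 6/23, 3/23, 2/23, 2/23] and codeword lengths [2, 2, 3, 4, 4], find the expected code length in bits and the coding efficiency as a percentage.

Average length L = Σ p_i × l_i = 2.4783 bits
Entropy H = 2.0243 bits
Efficiency η = H/L × 100% = 81.68%


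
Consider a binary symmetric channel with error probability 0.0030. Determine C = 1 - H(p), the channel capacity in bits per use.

For BSC with error probability p:
C = 1 - H(p) where H(p) is binary entropy
H(0.0030) = -0.0030 × log₂(0.0030) - 0.9970 × log₂(0.9970)
H(p) = 0.0295
C = 1 - 0.0295 = 0.9705 bits/use


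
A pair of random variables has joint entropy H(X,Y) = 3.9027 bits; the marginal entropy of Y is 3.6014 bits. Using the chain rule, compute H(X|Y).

Chain rule: H(X,Y) = H(X|Y) + H(Y)
H(X|Y) = H(X,Y) - H(Y) = 3.9027 - 3.6014 = 0.3013 bits


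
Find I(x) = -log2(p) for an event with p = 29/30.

Information content I(x) = -log₂(p(x))
I = -log₂(29/30) = -log₂(0.9667)
I = 0.0489 bits


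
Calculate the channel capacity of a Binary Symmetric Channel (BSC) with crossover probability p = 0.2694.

For BSC with error probability p:
C = 1 - H(p) where H(p) is binary entropy
H(0.2694) = -0.2694 × log₂(0.2694) - 0.7306 × log₂(0.7306)
H(p) = 0.8406
C = 1 - 0.8406 = 0.1594 bits/use


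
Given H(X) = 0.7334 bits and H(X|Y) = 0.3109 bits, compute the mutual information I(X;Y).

I(X;Y) = H(X) - H(X|Y)
I(X;Y) = 0.7334 - 0.3109 = 0.4225 bits


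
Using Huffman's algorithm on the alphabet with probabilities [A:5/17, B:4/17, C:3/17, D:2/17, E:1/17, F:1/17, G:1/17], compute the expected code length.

Huffman tree construction:
Combine smallest probabilities repeatedly
Resulting codes:
  A: 10 (length 2)
  B: 01 (length 2)
  C: 111 (length 3)
  D: 001 (length 3)
  E: 1100 (length 4)
  F: 1101 (length 4)
  G: 000 (length 3)
Average length = Σ p(s) × length(s) = 2.5882 bits


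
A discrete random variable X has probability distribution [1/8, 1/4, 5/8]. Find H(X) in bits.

H(X) = -Σ p(x) log₂ p(x)
  -1/8 × log₂(1/8) = 0.3750
  -1/4 × log₂(1/4) = 0.5000
  -5/8 × log₂(5/8) = 0.4238
H(X) = 1.2988 bits


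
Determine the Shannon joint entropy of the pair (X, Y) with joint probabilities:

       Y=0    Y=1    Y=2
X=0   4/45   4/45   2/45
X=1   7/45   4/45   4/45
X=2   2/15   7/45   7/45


H(X,Y) = -Σ p(x,y) log₂ p(x,y)
  p(0,0)=4/45: -0.0889 × log₂(0.0889) = 0.3104
  p(0,1)=4/45: -0.0889 × log₂(0.0889) = 0.3104
  p(0,2)=2/45: -0.0444 × log₂(0.0444) = 0.1996
  p(1,0)=7/45: -0.1556 × log₂(0.1556) = 0.4176
  p(1,1)=4/45: -0.0889 × log₂(0.0889) = 0.3104
  p(1,2)=4/45: -0.0889 × log₂(0.0889) = 0.3104
  p(2,0)=2/15: -0.1333 × log₂(0.1333) = 0.3876
  p(2,1)=7/45: -0.1556 × log₂(0.1556) = 0.4176
  p(2,2)=7/45: -0.1556 × log₂(0.1556) = 0.4176
H(X,Y) = 3.0815 bits


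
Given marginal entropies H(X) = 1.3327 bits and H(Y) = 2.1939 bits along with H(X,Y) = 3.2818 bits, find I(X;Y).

I(X;Y) = H(X) + H(Y) - H(X,Y)
I(X;Y) = 1.3327 + 2.1939 - 3.2818 = 0.2448 bits


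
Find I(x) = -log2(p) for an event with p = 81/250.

Information content I(x) = -log₂(p(x))
I = -log₂(81/250) = -log₂(0.3240)
I = 1.6259 bits


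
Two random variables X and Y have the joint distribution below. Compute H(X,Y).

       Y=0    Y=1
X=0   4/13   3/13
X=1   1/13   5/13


H(X,Y) = -Σ p(x,y) log₂ p(x,y)
  p(0,0)=4/13: -0.3077 × log₂(0.3077) = 0.5232
  p(0,1)=3/13: -0.2308 × log₂(0.2308) = 0.4882
  p(1,0)=1/13: -0.0769 × log₂(0.0769) = 0.2846
  p(1,1)=5/13: -0.3846 × log₂(0.3846) = 0.5302
H(X,Y) = 1.8262 bits


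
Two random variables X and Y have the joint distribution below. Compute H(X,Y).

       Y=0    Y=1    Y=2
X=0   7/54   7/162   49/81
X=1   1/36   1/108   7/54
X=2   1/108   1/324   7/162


H(X,Y) = -Σ p(x,y) log₂ p(x,y)
  p(0,0)=7/54: -0.1296 × log₂(0.1296) = 0.3821
  p(0,1)=7/162: -0.0432 × log₂(0.0432) = 0.1958
  p(0,2)=49/81: -0.6049 × log₂(0.6049) = 0.4387
  p(1,0)=1/36: -0.0278 × log₂(0.0278) = 0.1436
  p(1,1)=1/108: -0.0093 × log₂(0.0093) = 0.0625
  p(1,2)=7/54: -0.1296 × log₂(0.1296) = 0.3821
  p(2,0)=1/108: -0.0093 × log₂(0.0093) = 0.0625
  p(2,1)=1/324: -0.0031 × log₂(0.0031) = 0.0257
  p(2,2)=7/162: -0.0432 × log₂(0.0432) = 0.1958
H(X,Y) = 1.8890 bits


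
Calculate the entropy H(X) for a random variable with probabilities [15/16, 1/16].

H(X) = -Σ p(x) log₂ p(x)
  -15/16 × log₂(15/16) = 0.0873
  -1/16 × log₂(1/16) = 0.2500
H(X) = 0.3373 bits


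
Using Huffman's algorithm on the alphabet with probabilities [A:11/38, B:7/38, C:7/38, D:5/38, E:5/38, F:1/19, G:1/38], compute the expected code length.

Huffman tree construction:
Combine smallest probabilities repeatedly
Resulting codes:
  A: 10 (length 2)
  B: 111 (length 3)
  C: 00 (length 2)
  D: 011 (length 3)
  E: 110 (length 3)
  F: 0101 (length 4)
  G: 0100 (length 4)
Average length = Σ p(s) × length(s) = 2.6053 bits


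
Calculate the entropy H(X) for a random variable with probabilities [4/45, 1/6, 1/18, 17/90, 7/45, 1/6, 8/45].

H(X) = -Σ p(x) log₂ p(x)
  -4/45 × log₂(4/45) = 0.3104
  -1/6 × log₂(1/6) = 0.4308
  -1/18 × log₂(1/18) = 0.2317
  -17/90 × log₂(17/90) = 0.4542
  -7/45 × log₂(7/45) = 0.4176
  -1/6 × log₂(1/6) = 0.4308
  -8/45 × log₂(8/45) = 0.4430
H(X) = 2.7185 bits


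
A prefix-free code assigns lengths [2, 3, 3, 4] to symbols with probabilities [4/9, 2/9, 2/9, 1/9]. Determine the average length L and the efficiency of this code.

Average length L = Σ p_i × l_i = 2.6667 bits
Entropy H = 1.8366 bits
Efficiency η = H/L × 100% = 68.87%


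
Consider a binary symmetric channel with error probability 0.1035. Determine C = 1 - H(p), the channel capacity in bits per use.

For BSC with error probability p:
C = 1 - H(p) where H(p) is binary entropy
H(0.1035) = -0.1035 × log₂(0.1035) - 0.8965 × log₂(0.8965)
H(p) = 0.4800
C = 1 - 0.4800 = 0.5200 bits/use


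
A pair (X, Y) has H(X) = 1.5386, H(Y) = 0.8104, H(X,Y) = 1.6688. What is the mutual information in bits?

I(X;Y) = H(X) + H(Y) - H(X,Y)
I(X;Y) = 1.5386 + 0.8104 - 1.6688 = 0.6802 bits


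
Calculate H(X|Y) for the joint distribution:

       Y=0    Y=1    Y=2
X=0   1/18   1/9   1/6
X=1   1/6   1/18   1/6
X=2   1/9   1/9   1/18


H(X|Y) = Σ_y p(y) H(X|Y=y)
  p(Y=0) = 1/3, H(X|Y=0) = 1.4591
  p(Y=1) = 5/18, H(X|Y=1) = 1.5219
  p(Y=2) = 7/18, H(X|Y=2) = 1.4488
H(X|Y) = 0.3333×1.4591 + 0.2778×1.5219 + 0.3889×1.4488 = 1.4726 bits


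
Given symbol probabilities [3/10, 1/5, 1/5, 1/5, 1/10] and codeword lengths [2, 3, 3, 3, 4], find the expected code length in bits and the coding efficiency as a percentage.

Average length L = Σ p_i × l_i = 2.8000 bits
Entropy H = 2.2464 bits
Efficiency η = H/L × 100% = 80.23%


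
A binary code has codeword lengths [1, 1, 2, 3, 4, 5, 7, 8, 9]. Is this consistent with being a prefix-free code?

Kraft inequality: Σ 2^(-l_i) ≤ 1 for prefix-free code
Calculating: 2^(-1) + 2^(-1) + 2^(-2) + 2^(-3) + 2^(-4) + 2^(-5) + 2^(-7) + 2^(-8) + 2^(-9)
= 0.5 + 0.5 + 0.25 + 0.125 + 0.0625 + 0.03125 + 0.0078125 + 0.00390625 + 0.001953125
= 1.4824
Since 1.4824 > 1, prefix-free code does not exist


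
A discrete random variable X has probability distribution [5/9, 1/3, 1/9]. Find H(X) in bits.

H(X) = -Σ p(x) log₂ p(x)
  -5/9 × log₂(5/9) = 0.4711
  -1/3 × log₂(1/3) = 0.5283
  -1/9 × log₂(1/9) = 0.3522
H(X) = 1.3516 bits


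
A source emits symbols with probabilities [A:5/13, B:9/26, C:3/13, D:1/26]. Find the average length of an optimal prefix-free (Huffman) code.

Huffman tree construction:
Combine smallest probabilities repeatedly
Resulting codes:
  A: 0 (length 1)
  B: 11 (length 2)
  C: 101 (length 3)
  D: 100 (length 3)
Average length = Σ p(s) × length(s) = 1.8846 bits


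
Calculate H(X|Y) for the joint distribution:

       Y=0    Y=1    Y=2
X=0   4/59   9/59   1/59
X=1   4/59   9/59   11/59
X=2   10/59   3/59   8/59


H(X|Y) = Σ_y p(y) H(X|Y=y)
  p(Y=0) = 18/59, H(X|Y=0) = 1.4355
  p(Y=1) = 21/59, H(X|Y=1) = 1.4488
  p(Y=2) = 20/59, H(X|Y=2) = 1.2192
H(X|Y) = 0.3051×1.4355 + 0.3559×1.4488 + 0.3390×1.2192 = 1.3669 bits


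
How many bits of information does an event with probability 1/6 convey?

Information content I(x) = -log₂(p(x))
I = -log₂(1/6) = -log₂(0.1667)
I = 2.5850 bits


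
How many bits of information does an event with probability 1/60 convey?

Information content I(x) = -log₂(p(x))
I = -log₂(1/60) = -log₂(0.0167)
I = 5.9069 bits


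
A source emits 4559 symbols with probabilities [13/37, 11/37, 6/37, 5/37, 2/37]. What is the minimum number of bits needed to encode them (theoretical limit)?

Entropy H = 2.0938 bits/symbol
Minimum bits = H × n = 2.0938 × 4559
= 9545.67 bits


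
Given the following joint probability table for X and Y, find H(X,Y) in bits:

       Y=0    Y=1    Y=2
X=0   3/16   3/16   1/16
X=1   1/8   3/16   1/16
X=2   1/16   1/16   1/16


H(X,Y) = -Σ p(x,y) log₂ p(x,y)
  p(0,0)=3/16: -0.1875 × log₂(0.1875) = 0.4528
  p(0,1)=3/16: -0.1875 × log₂(0.1875) = 0.4528
  p(0,2)=1/16: -0.0625 × log₂(0.0625) = 0.2500
  p(1,0)=1/8: -0.1250 × log₂(0.1250) = 0.3750
  p(1,1)=3/16: -0.1875 × log₂(0.1875) = 0.4528
  p(1,2)=1/16: -0.0625 × log₂(0.0625) = 0.2500
  p(2,0)=1/16: -0.0625 × log₂(0.0625) = 0.2500
  p(2,1)=1/16: -0.0625 × log₂(0.0625) = 0.2500
  p(2,2)=1/16: -0.0625 × log₂(0.0625) = 0.2500
H(X,Y) = 2.9835 bits


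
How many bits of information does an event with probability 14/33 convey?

Information content I(x) = -log₂(p(x))
I = -log₂(14/33) = -log₂(0.4242)
I = 1.2370 bits


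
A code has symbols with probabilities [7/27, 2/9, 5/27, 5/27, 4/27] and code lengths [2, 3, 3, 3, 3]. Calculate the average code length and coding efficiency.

Average length L = Σ p_i × l_i = 2.7407 bits
Entropy H = 2.2963 bits
Efficiency η = H/L × 100% = 83.79%


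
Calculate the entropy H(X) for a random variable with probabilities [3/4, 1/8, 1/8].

H(X) = -Σ p(x) log₂ p(x)
  -3/4 × log₂(3/4) = 0.3113
  -1/8 × log₂(1/8) = 0.3750
  -1/8 × log₂(1/8) = 0.3750
H(X) = 1.0613 bits


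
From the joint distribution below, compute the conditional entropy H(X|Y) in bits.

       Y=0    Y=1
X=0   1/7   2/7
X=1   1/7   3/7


H(X|Y) = Σ_y p(y) H(X|Y=y)
  p(Y=0) = 2/7, H(X|Y=0) = 1.0000
  p(Y=1) = 5/7, H(X|Y=1) = 0.9710
H(X|Y) = 0.2857×1.0000 + 0.7143×0.9710 = 0.9793 bits


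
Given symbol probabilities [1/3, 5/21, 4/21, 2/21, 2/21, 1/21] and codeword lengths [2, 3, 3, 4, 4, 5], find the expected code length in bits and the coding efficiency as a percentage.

Average length L = Σ p_i × l_i = 2.9524 bits
Entropy H = 2.3323 bits
Efficiency η = H/L × 100% = 79.00%


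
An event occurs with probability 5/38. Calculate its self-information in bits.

Information content I(x) = -log₂(p(x))
I = -log₂(5/38) = -log₂(0.1316)
I = 2.9260 bits


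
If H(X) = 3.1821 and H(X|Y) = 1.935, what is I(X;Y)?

I(X;Y) = H(X) - H(X|Y)
I(X;Y) = 3.1821 - 1.935 = 1.2471 bits


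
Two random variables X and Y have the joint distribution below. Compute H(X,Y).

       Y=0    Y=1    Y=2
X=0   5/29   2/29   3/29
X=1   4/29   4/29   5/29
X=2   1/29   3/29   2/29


H(X,Y) = -Σ p(x,y) log₂ p(x,y)
  p(0,0)=5/29: -0.1724 × log₂(0.1724) = 0.4373
  p(0,1)=2/29: -0.0690 × log₂(0.0690) = 0.2661
  p(0,2)=3/29: -0.1034 × log₂(0.1034) = 0.3386
  p(1,0)=4/29: -0.1379 × log₂(0.1379) = 0.3942
  p(1,1)=4/29: -0.1379 × log₂(0.1379) = 0.3942
  p(1,2)=5/29: -0.1724 × log₂(0.1724) = 0.4373
  p(2,0)=1/29: -0.0345 × log₂(0.0345) = 0.1675
  p(2,1)=3/29: -0.1034 × log₂(0.1034) = 0.3386
  p(2,2)=2/29: -0.0690 × log₂(0.0690) = 0.2661
H(X,Y) = 3.0397 bits


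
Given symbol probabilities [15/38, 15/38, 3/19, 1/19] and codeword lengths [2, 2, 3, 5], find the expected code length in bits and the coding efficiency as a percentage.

Average length L = Σ p_i × l_i = 2.3158 bits
Entropy H = 1.7028 bits
Efficiency η = H/L × 100% = 73.53%


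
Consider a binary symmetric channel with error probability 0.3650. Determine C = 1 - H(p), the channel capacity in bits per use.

For BSC with error probability p:
C = 1 - H(p) where H(p) is binary entropy
H(0.3650) = -0.3650 × log₂(0.3650) - 0.6350 × log₂(0.6350)
H(p) = 0.9468
C = 1 - 0.9468 = 0.0532 bits/use


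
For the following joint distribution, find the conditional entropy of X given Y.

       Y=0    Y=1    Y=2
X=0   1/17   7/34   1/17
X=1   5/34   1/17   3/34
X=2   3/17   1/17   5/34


H(X|Y) = Σ_y p(y) H(X|Y=y)
  p(Y=0) = 13/34, H(X|Y=0) = 1.4605
  p(Y=1) = 11/34, H(X|Y=1) = 1.3093
  p(Y=2) = 5/17, H(X|Y=2) = 1.4855
H(X|Y) = 0.3824×1.4605 + 0.3235×1.3093 + 0.2941×1.4855 = 1.4189 bits


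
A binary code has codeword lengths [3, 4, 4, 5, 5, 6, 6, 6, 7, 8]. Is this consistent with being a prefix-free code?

Kraft inequality: Σ 2^(-l_i) ≤ 1 for prefix-free code
Calculating: 2^(-3) + 2^(-4) + 2^(-4) + 2^(-5) + 2^(-5) + 2^(-6) + 2^(-6) + 2^(-6) + 2^(-7) + 2^(-8)
= 0.125 + 0.0625 + 0.0625 + 0.03125 + 0.03125 + 0.015625 + 0.015625 + 0.015625 + 0.0078125 + 0.00390625
= 0.3711
Since 0.3711 ≤ 1, prefix-free code exists


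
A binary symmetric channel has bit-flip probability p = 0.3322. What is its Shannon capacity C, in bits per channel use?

For BSC with error probability p:
C = 1 - H(p) where H(p) is binary entropy
H(0.3322) = -0.3322 × log₂(0.3322) - 0.6678 × log₂(0.6678)
H(p) = 0.9172
C = 1 - 0.9172 = 0.0828 bits/use


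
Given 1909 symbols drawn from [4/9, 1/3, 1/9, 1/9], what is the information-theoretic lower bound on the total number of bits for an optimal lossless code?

Entropy H = 1.7527 bits/symbol
Minimum bits = H × n = 1.7527 × 1909
= 3345.93 bits


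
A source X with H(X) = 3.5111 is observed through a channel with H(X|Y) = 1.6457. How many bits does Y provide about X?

I(X;Y) = H(X) - H(X|Y)
I(X;Y) = 3.5111 - 1.6457 = 1.8654 bits


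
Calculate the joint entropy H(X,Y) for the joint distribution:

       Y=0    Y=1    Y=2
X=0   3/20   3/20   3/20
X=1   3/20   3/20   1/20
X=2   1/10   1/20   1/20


H(X,Y) = -Σ p(x,y) log₂ p(x,y)
  p(0,0)=3/20: -0.1500 × log₂(0.1500) = 0.4105
  p(0,1)=3/20: -0.1500 × log₂(0.1500) = 0.4105
  p(0,2)=3/20: -0.1500 × log₂(0.1500) = 0.4105
  p(1,0)=3/20: -0.1500 × log₂(0.1500) = 0.4105
  p(1,1)=3/20: -0.1500 × log₂(0.1500) = 0.4105
  p(1,2)=1/20: -0.0500 × log₂(0.0500) = 0.2161
  p(2,0)=1/10: -0.1000 × log₂(0.1000) = 0.3322
  p(2,1)=1/20: -0.0500 × log₂(0.0500) = 0.2161
  p(2,2)=1/20: -0.0500 × log₂(0.0500) = 0.2161
H(X,Y) = 3.0332 bits


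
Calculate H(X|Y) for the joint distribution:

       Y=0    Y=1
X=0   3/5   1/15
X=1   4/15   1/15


H(X|Y) = Σ_y p(y) H(X|Y=y)
  p(Y=0) = 13/15, H(X|Y=0) = 0.8905
  p(Y=1) = 2/15, H(X|Y=1) = 1.0000
H(X|Y) = 0.8667×0.8905 + 0.1333×1.0000 = 0.9051 bits


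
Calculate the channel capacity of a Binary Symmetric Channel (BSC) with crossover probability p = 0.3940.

For BSC with error probability p:
C = 1 - H(p) where H(p) is binary entropy
H(0.3940) = -0.3940 × log₂(0.3940) - 0.6060 × log₂(0.6060)
H(p) = 0.9673
C = 1 - 0.9673 = 0.0327 bits/use


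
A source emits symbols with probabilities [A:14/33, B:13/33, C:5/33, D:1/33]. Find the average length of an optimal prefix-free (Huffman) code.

Huffman tree construction:
Combine smallest probabilities repeatedly
Resulting codes:
  A: 0 (length 1)
  B: 11 (length 2)
  C: 101 (length 3)
  D: 100 (length 3)
Average length = Σ p(s) × length(s) = 1.7576 bits


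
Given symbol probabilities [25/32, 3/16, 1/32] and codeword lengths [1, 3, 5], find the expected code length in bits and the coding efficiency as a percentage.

Average length L = Σ p_i × l_i = 1.5000 bits
Entropy H = 0.8873 bits
Efficiency η = H/L × 100% = 59.15%


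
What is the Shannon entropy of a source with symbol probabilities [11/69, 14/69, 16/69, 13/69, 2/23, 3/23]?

H(X) = -Σ p(x) log₂ p(x)
  -11/69 × log₂(11/69) = 0.4223
  -14/69 × log₂(14/69) = 0.4669
  -16/69 × log₂(16/69) = 0.4889
  -13/69 × log₂(13/69) = 0.4537
  -2/23 × log₂(2/23) = 0.3064
  -3/23 × log₂(3/23) = 0.3833
H(X) = 2.5215 bits


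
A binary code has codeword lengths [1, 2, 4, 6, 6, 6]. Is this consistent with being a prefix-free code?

Kraft inequality: Σ 2^(-l_i) ≤ 1 for prefix-free code
Calculating: 2^(-1) + 2^(-2) + 2^(-4) + 2^(-6) + 2^(-6) + 2^(-6)
= 0.5 + 0.25 + 0.0625 + 0.015625 + 0.015625 + 0.015625
= 0.8594
Since 0.8594 ≤ 1, prefix-free code exists


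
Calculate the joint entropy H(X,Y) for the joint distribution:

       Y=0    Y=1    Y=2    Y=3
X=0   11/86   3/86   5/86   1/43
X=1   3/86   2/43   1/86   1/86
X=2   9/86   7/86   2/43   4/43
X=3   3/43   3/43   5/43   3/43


H(X,Y) = -Σ p(x,y) log₂ p(x,y)
  p(0,0)=11/86: -0.1279 × log₂(0.1279) = 0.3795
  p(0,1)=3/86: -0.0349 × log₂(0.0349) = 0.1689
  p(0,2)=5/86: -0.0581 × log₂(0.0581) = 0.2386
  p(0,3)=1/43: -0.0233 × log₂(0.0233) = 0.1262
  p(1,0)=3/86: -0.0349 × log₂(0.0349) = 0.1689
  p(1,1)=2/43: -0.0465 × log₂(0.0465) = 0.2059
  p(1,2)=1/86: -0.0116 × log₂(0.0116) = 0.0747
  p(1,3)=1/86: -0.0116 × log₂(0.0116) = 0.0747
  p(2,0)=9/86: -0.1047 × log₂(0.1047) = 0.3408
  p(2,1)=7/86: -0.0814 × log₂(0.0814) = 0.2946
  p(2,2)=2/43: -0.0465 × log₂(0.0465) = 0.2059
  p(2,3)=4/43: -0.0930 × log₂(0.0930) = 0.3187
  p(3,0)=3/43: -0.0698 × log₂(0.0698) = 0.2680
  p(3,1)=3/43: -0.0698 × log₂(0.0698) = 0.2680
  p(3,2)=5/43: -0.1163 × log₂(0.1163) = 0.3610
  p(3,3)=3/43: -0.0698 × log₂(0.0698) = 0.2680
H(X,Y) = 3.7623 bits


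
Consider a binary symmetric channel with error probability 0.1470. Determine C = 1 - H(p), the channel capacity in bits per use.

For BSC with error probability p:
C = 1 - H(p) where H(p) is binary entropy
H(0.1470) = -0.1470 × log₂(0.1470) - 0.8530 × log₂(0.8530)
H(p) = 0.6023
C = 1 - 0.6023 = 0.3977 bits/use


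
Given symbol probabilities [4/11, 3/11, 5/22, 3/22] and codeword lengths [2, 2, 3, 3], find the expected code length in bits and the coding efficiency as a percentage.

Average length L = Σ p_i × l_i = 2.3636 bits
Entropy H = 1.9197 bits
Efficiency η = H/L × 100% = 81.22%


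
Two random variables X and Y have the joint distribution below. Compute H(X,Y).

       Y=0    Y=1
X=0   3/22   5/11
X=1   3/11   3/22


H(X,Y) = -Σ p(x,y) log₂ p(x,y)
  p(0,0)=3/22: -0.1364 × log₂(0.1364) = 0.3920
  p(0,1)=5/11: -0.4545 × log₂(0.4545) = 0.5170
  p(1,0)=3/11: -0.2727 × log₂(0.2727) = 0.5112
  p(1,1)=3/22: -0.1364 × log₂(0.1364) = 0.3920
H(X,Y) = 1.8122 bits


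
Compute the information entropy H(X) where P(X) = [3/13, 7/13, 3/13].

H(X) = -Σ p(x) log₂ p(x)
  -3/13 × log₂(3/13) = 0.4882
  -7/13 × log₂(7/13) = 0.4809
  -3/13 × log₂(3/13) = 0.4882
H(X) = 1.4573 bits


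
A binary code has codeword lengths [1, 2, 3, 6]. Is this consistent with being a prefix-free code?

Kraft inequality: Σ 2^(-l_i) ≤ 1 for prefix-free code
Calculating: 2^(-1) + 2^(-2) + 2^(-3) + 2^(-6)
= 0.5 + 0.25 + 0.125 + 0.015625
= 0.8906
Since 0.8906 ≤ 1, prefix-free code exists


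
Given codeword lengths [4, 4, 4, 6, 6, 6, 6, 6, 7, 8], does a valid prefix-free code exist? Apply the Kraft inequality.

Kraft inequality: Σ 2^(-l_i) ≤ 1 for prefix-free code
Calculating: 2^(-4) + 2^(-4) + 2^(-4) + 2^(-6) + 2^(-6) + 2^(-6) + 2^(-6) + 2^(-6) + 2^(-7) + 2^(-8)
= 0.0625 + 0.0625 + 0.0625 + 0.015625 + 0.015625 + 0.015625 + 0.015625 + 0.015625 + 0.0078125 + 0.00390625
= 0.2773
Since 0.2773 ≤ 1, prefix-free code exists


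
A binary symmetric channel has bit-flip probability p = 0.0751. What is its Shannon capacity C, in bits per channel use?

For BSC with error probability p:
C = 1 - H(p) where H(p) is binary entropy
H(0.0751) = -0.0751 × log₂(0.0751) - 0.9249 × log₂(0.9249)
H(p) = 0.3847
C = 1 - 0.3847 = 0.6153 bits/use


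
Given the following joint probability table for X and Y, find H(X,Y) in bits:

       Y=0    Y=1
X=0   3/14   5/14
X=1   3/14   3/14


H(X,Y) = -Σ p(x,y) log₂ p(x,y)
  p(0,0)=3/14: -0.2143 × log₂(0.2143) = 0.4762
  p(0,1)=5/14: -0.3571 × log₂(0.3571) = 0.5305
  p(1,0)=3/14: -0.2143 × log₂(0.2143) = 0.4762
  p(1,1)=3/14: -0.2143 × log₂(0.2143) = 0.4762
H(X,Y) = 1.9592 bits
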